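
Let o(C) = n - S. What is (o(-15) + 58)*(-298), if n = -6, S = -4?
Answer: -16688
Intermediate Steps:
o(C) = -2 (o(C) = -6 - 1*(-4) = -6 + 4 = -2)
(o(-15) + 58)*(-298) = (-2 + 58)*(-298) = 56*(-298) = -16688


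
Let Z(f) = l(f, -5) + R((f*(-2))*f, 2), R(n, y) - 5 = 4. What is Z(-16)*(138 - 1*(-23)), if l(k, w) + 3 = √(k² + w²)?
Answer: 966 + 161*√281 ≈ 3664.9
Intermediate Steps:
R(n, y) = 9 (R(n, y) = 5 + 4 = 9)
l(k, w) = -3 + √(k² + w²)
Z(f) = 6 + √(25 + f²) (Z(f) = (-3 + √(f² + (-5)²)) + 9 = (-3 + √(f² + 25)) + 9 = (-3 + √(25 + f²)) + 9 = 6 + √(25 + f²))
Z(-16)*(138 - 1*(-23)) = (6 + √(25 + (-16)²))*(138 - 1*(-23)) = (6 + √(25 + 256))*(138 + 23) = (6 + √281)*161 = 966 + 161*√281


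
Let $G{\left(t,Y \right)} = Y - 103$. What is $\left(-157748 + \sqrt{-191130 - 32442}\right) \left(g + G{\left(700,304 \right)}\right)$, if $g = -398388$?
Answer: $62813202876 - 796374 i \sqrt{55893} \approx 6.2813 \cdot 10^{10} - 1.8828 \cdot 10^{8} i$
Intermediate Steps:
$G{\left(t,Y \right)} = -103 + Y$
$\left(-157748 + \sqrt{-191130 - 32442}\right) \left(g + G{\left(700,304 \right)}\right) = \left(-157748 + \sqrt{-191130 - 32442}\right) \left(-398388 + \left(-103 + 304\right)\right) = \left(-157748 + \sqrt{-223572}\right) \left(-398388 + 201\right) = \left(-157748 + 2 i \sqrt{55893}\right) \left(-398187\right) = 62813202876 - 796374 i \sqrt{55893}$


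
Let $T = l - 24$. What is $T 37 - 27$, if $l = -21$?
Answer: $-1692$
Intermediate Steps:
$T = -45$ ($T = -21 - 24 = -45$)
$T 37 - 27 = \left(-45\right) 37 - 27 = -1665 - 27 = -1692$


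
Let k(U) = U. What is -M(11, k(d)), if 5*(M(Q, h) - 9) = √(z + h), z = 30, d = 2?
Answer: -9 - 4*√2/5 ≈ -10.131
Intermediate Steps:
M(Q, h) = 9 + √(30 + h)/5
-M(11, k(d)) = -(9 + √(30 + 2)/5) = -(9 + √32/5) = -(9 + (4*√2)/5) = -(9 + 4*√2/5) = -9 - 4*√2/5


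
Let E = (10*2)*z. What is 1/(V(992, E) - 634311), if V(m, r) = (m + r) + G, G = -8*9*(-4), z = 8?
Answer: -1/632871 ≈ -1.5801e-6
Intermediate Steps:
E = 160 (E = (10*2)*8 = 20*8 = 160)
G = 288 (G = -72*(-4) = 288)
V(m, r) = 288 + m + r (V(m, r) = (m + r) + 288 = 288 + m + r)
1/(V(992, E) - 634311) = 1/((288 + 992 + 160) - 634311) = 1/(1440 - 634311) = 1/(-632871) = -1/632871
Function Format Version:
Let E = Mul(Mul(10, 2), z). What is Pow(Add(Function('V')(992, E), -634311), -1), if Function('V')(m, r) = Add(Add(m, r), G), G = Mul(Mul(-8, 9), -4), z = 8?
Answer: Rational(-1, 632871) ≈ -1.5801e-6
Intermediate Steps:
E = 160 (E = Mul(Mul(10, 2), 8) = Mul(20, 8) = 160)
G = 288 (G = Mul(-72, -4) = 288)
Function('V')(m, r) = Add(288, m, r) (Function('V')(m, r) = Add(Add(m, r), 288) = Add(288, m, r))
Pow(Add(Function('V')(992, E), -634311), -1) = Pow(Add(Add(288, 992, 160), -634311), -1) = Pow(Add(1440, -634311), -1) = Pow(-632871, -1) = Rational(-1, 632871)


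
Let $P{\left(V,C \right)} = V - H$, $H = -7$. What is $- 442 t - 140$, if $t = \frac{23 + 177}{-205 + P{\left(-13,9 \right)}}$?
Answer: $\frac{58860}{211} \approx 278.96$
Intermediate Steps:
$P{\left(V,C \right)} = 7 + V$ ($P{\left(V,C \right)} = V - -7 = V + 7 = 7 + V$)
$t = - \frac{200}{211}$ ($t = \frac{23 + 177}{-205 + \left(7 - 13\right)} = \frac{200}{-205 - 6} = \frac{200}{-211} = 200 \left(- \frac{1}{211}\right) = - \frac{200}{211} \approx -0.94787$)
$- 442 t - 140 = \left(-442\right) \left(- \frac{200}{211}\right) - 140 = \frac{88400}{211} - 140 = \frac{58860}{211}$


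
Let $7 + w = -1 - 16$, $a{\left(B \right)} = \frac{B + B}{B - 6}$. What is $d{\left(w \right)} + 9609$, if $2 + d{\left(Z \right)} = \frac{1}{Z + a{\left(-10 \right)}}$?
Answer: $\frac{874233}{91} \approx 9607.0$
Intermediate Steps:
$a{\left(B \right)} = \frac{2 B}{-6 + B}$
$w = -24$ ($w = -7 - 17 = -24$)
$d{\left(Z \right)} = -2 + \frac{1}{\frac{5}{4} + Z}$ ($d{\left(Z \right)} = -2 + \frac{1}{Z + 2 \left(-10\right) \frac{1}{-6 - 10}} = -2 + \frac{1}{Z + 2 \left(-10\right) \frac{1}{-16}} = -2 + \frac{1}{Z + 2 \left(-10\right) \left(- \frac{1}{16}\right)} = -2 + \frac{1}{Z + \frac{5}{4}} = -2 + \frac{1}{\frac{5}{4} + Z}$)
$d{\left(w \right)} + 9609 = \frac{2 \left(-3 - -96\right)}{5 + 4 \left(-24\right)} + 9609 = \frac{2 \left(-3 + 96\right)}{5 - 96} + 9609 = 2 \frac{1}{-91} \cdot 93 + 9609 = 2 \left(- \frac{1}{91}\right) 93 + 9609 = - \frac{186}{91} + 9609 = \frac{874233}{91}$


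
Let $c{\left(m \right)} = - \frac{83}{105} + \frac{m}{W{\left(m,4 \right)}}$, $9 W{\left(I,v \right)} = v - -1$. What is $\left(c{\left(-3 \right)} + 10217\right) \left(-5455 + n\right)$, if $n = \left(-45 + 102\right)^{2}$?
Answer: $- \frac{473025962}{21} \approx -2.2525 \cdot 10^{7}$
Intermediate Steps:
$W{\left(I,v \right)} = \frac{1}{9} + \frac{v}{9}$ ($W{\left(I,v \right)} = \frac{v - -1}{9} = \frac{v + 1}{9} = \frac{1 + v}{9} = \frac{1}{9} + \frac{v}{9}$)
$c{\left(m \right)} = - \frac{83}{105} + \frac{9 m}{5}$ ($c{\left(m \right)} = - \frac{83}{105} + \frac{m}{\frac{1}{9} + \frac{1}{9} \cdot 4} = \left(-83\right) \frac{1}{105} + \frac{m}{\frac{1}{9} + \frac{4}{9}} = - \frac{83}{105} + \frac{m}{\frac{5}{9}} = - \frac{83}{105} + m \frac{9}{5} = - \frac{83}{105} + \frac{9 m}{5}$)
$n = 3249$ ($n = 57^{2} = 3249$)
$\left(c{\left(-3 \right)} + 10217\right) \left(-5455 + n\right) = \left(\left(- \frac{83}{105} + \frac{9}{5} \left(-3\right)\right) + 10217\right) \left(-5455 + 3249\right) = \left(\left(- \frac{83}{105} - \frac{27}{5}\right) + 10217\right) \left(-2206\right) = \left(- \frac{130}{21} + 10217\right) \left(-2206\right) = \frac{214427}{21} \left(-2206\right) = - \frac{473025962}{21}$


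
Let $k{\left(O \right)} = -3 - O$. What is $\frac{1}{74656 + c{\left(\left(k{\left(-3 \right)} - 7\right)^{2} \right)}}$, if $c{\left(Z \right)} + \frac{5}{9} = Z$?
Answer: $\frac{9}{672340} \approx 1.3386 \cdot 10^{-5}$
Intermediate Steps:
$c{\left(Z \right)} = - \frac{5}{9} + Z$
$\frac{1}{74656 + c{\left(\left(k{\left(-3 \right)} - 7\right)^{2} \right)}} = \frac{1}{74656 - \left(\frac{5}{9} - \left(\left(-3 - -3\right) - 7\right)^{2}\right)} = \frac{1}{74656 - \left(\frac{5}{9} - \left(\left(-3 + 3\right) - 7\right)^{2}\right)} = \frac{1}{74656 - \left(\frac{5}{9} - \left(0 - 7\right)^{2}\right)} = \frac{1}{74656 - \left(\frac{5}{9} - \left(-7\right)^{2}\right)} = \frac{1}{74656 + \left(- \frac{5}{9} + 49\right)} = \frac{1}{74656 + \frac{436}{9}} = \frac{1}{\frac{672340}{9}} = \frac{9}{672340}$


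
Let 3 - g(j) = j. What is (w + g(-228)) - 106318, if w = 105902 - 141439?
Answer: -141624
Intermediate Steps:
w = -35537
g(j) = 3 - j
(w + g(-228)) - 106318 = (-35537 + (3 - 1*(-228))) - 106318 = (-35537 + (3 + 228)) - 106318 = (-35537 + 231) - 106318 = -35306 - 106318 = -141624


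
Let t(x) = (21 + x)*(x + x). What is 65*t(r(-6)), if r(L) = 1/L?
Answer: -8125/18 ≈ -451.39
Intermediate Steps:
t(x) = 2*x*(21 + x) (t(x) = (21 + x)*(2*x) = 2*x*(21 + x))
65*t(r(-6)) = 65*(2*(21 + 1/(-6))/(-6)) = 65*(2*(-1/6)*(21 - 1/6)) = 65*(2*(-1/6)*(125/6)) = 65*(-125/18) = -8125/18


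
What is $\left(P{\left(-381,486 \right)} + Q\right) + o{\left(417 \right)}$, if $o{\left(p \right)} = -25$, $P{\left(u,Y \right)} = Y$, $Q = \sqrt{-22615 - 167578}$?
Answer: $461 + i \sqrt{190193} \approx 461.0 + 436.11 i$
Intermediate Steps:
$Q = i \sqrt{190193}$ ($Q = \sqrt{-190193} = i \sqrt{190193} \approx 436.11 i$)
$\left(P{\left(-381,486 \right)} + Q\right) + o{\left(417 \right)} = \left(486 + i \sqrt{190193}\right) - 25 = 461 + i \sqrt{190193}$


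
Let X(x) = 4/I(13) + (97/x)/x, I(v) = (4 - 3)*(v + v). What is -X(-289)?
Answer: -168303/1085773 ≈ -0.15501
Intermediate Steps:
I(v) = 2*v (I(v) = 1*(2*v) = 2*v)
X(x) = 2/13 + 97/x² (X(x) = 4/((2*13)) + (97/x)/x = 4/26 + 97/x² = 4*(1/26) + 97/x² = 2/13 + 97/x²)
-X(-289) = -(2/13 + 97/(-289)²) = -(2/13 + 97*(1/83521)) = -(2/13 + 97/83521) = -1*168303/1085773 = -168303/1085773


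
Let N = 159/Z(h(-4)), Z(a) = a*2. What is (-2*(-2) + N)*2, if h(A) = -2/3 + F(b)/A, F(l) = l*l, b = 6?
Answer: -245/29 ≈ -8.4483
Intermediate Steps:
F(l) = l²
h(A) = -⅔ + 36/A (h(A) = -2/3 + 6²/A = -2*⅓ + 36/A = -⅔ + 36/A)
Z(a) = 2*a
N = -477/58 (N = 159/((2*(-⅔ + 36/(-4)))) = 159/((2*(-⅔ + 36*(-¼)))) = 159/((2*(-⅔ - 9))) = 159/((2*(-29/3))) = 159/(-58/3) = 159*(-3/58) = -477/58 ≈ -8.2241)
(-2*(-2) + N)*2 = (-2*(-2) - 477/58)*2 = (4 - 477/58)*2 = -245/58*2 = -245/29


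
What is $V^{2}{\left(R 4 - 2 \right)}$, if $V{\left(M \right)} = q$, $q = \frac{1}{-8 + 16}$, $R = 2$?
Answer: $\frac{1}{64} \approx 0.015625$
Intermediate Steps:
$q = \frac{1}{8} \approx 0.125$
$V{\left(M \right)} = \frac{1}{8}$
$V^{2}{\left(R 4 - 2 \right)} = \left(\frac{1}{8}\right)^{2} = \frac{1}{64}$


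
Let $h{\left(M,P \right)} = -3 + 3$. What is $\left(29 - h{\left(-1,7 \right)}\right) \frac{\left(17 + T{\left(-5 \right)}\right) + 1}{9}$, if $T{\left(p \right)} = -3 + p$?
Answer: $\frac{290}{9} \approx 32.222$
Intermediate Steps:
$h{\left(M,P \right)} = 0$
$\left(29 - h{\left(-1,7 \right)}\right) \frac{\left(17 + T{\left(-5 \right)}\right) + 1}{9} = \left(29 - 0\right) \frac{\left(17 - 8\right) + 1}{9} = \left(29 + 0\right) \left(\left(17 - 8\right) + 1\right) \frac{1}{9} = 29 \left(9 + 1\right) \frac{1}{9} = 29 \cdot 10 \cdot \frac{1}{9} = 29 \cdot \frac{10}{9} = \frac{290}{9}$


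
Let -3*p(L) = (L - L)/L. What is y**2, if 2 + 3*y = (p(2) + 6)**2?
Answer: 1156/9 ≈ 128.44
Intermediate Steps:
p(L) = 0 (p(L) = -(L - L)/(3*L) = -0/L = -1/3*0 = 0)
y = 34/3 (y = -2/3 + (0 + 6)**2/3 = -2/3 + (1/3)*6**2 = -2/3 + (1/3)*36 = -2/3 + 12 = 34/3 ≈ 11.333)
y**2 = (34/3)**2 = 1156/9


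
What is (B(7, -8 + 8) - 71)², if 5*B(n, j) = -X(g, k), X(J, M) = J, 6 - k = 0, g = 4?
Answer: 128881/25 ≈ 5155.2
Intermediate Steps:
k = 6 (k = 6 - 1*0 = 6 + 0 = 6)
B(n, j) = -⅘ (B(n, j) = (-1*4)/5 = (⅕)*(-4) = -⅘)
(B(7, -8 + 8) - 71)² = (-⅘ - 71)² = (-359/5)² = 128881/25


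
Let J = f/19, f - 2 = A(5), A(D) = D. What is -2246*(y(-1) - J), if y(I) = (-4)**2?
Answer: -667062/19 ≈ -35109.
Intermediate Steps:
f = 7 (f = 2 + 5 = 7)
y(I) = 16
J = 7/19 ≈ 0.36842
-2246*(y(-1) - J) = -2246*(16 - 1*7/19) = -2246*(16 - 7/19) = -2246*297/19 = -667062/19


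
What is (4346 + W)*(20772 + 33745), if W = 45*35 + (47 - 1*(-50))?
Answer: 328083306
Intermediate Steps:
W = 1672 (W = 1575 + (47 + 50) = 1575 + 97 = 1672)
(4346 + W)*(20772 + 33745) = (4346 + 1672)*(20772 + 33745) = 6018*54517 = 328083306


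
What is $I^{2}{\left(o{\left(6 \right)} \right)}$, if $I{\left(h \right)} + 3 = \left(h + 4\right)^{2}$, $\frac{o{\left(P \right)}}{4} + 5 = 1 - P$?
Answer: $1671849$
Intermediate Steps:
$o{\left(P \right)} = -16 - 4 P$ ($o{\left(P \right)} = -20 + 4 \left(1 - P\right) = -20 - \left(-4 + 4 P\right) = -16 - 4 P$)
$I{\left(h \right)} = -3 + \left(4 + h\right)^{2}$ ($I{\left(h \right)} = -3 + \left(h + 4\right)^{2} = -3 + \left(4 + h\right)^{2}$)
$I^{2}{\left(o{\left(6 \right)} \right)} = \left(-3 + \left(4 - 40\right)^{2}\right)^{2} = \left(-3 + \left(-36\right)^{2}\right)^{2} = \left(-3 + 1296\right)^{2} = 1293^{2} = 1671849$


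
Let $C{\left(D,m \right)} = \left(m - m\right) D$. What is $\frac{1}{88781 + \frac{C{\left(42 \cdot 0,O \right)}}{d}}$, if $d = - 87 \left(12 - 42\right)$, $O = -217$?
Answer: $\frac{1}{88781} \approx 1.1264 \cdot 10^{-5}$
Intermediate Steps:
$C{\left(D,m \right)} = 0$ ($C{\left(D,m \right)} = 0 D = 0$)
$d = 2610$ ($d = - 87 \left(12 - 42\right) = \left(-87\right) \left(-30\right) = 2610$)
$\frac{1}{88781 + \frac{C{\left(42 \cdot 0,O \right)}}{d}} = \frac{1}{88781 + \frac{0}{2610}} = \frac{1}{88781 + 0 \cdot \frac{1}{2610}} = \frac{1}{88781 + 0} = \frac{1}{88781}$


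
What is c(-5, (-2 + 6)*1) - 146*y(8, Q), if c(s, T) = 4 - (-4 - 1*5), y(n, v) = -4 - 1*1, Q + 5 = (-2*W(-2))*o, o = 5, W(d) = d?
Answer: 743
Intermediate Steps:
Q = 15 (Q = -5 - 2*(-2)*5 = -5 + 4*5 = -5 + 20 = 15)
y(n, v) = -5 (y(n, v) = -4 - 1 = -5)
c(s, T) = 13 (c(s, T) = 4 - (-4 - 5) = 4 - 1*(-9) = 4 + 9 = 13)
c(-5, (-2 + 6)*1) - 146*y(8, Q) = 13 - 146*(-5) = 13 + 730 = 743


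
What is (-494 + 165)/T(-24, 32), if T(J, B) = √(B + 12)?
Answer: -329*√11/22 ≈ -49.599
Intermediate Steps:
T(J, B) = √(12 + B)
(-494 + 165)/T(-24, 32) = (-494 + 165)/(√(12 + 32)) = -329*√11/22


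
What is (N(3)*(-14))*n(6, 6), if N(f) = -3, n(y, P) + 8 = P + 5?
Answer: 126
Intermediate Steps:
n(y, P) = -3 + P (n(y, P) = -8 + (P + 5) = -8 + (5 + P) = -3 + P)
(N(3)*(-14))*n(6, 6) = (-3*(-14))*(-3 + 6) = 42*3 = 126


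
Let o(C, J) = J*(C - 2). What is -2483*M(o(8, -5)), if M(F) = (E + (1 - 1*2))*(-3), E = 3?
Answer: 14898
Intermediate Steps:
o(C, J) = J*(-2 + C)
M(F) = -6 (M(F) = (3 + (1 - 1*2))*(-3) = (3 + (1 - 2))*(-3) = (3 - 1)*(-3) = 2*(-3) = -6)
-2483*M(o(8, -5)) = -2483*(-6) = 14898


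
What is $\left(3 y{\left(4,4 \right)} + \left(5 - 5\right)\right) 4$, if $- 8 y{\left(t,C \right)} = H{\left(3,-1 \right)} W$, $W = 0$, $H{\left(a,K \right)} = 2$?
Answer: $0$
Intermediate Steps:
$y{\left(t,C \right)} = 0$ ($y{\left(t,C \right)} = - \frac{2 \cdot 0}{8} = \left(- \frac{1}{8}\right) 0 = 0$)
$\left(3 y{\left(4,4 \right)} + \left(5 - 5\right)\right) 4 = \left(3 \cdot 0 + \left(5 - 5\right)\right) 4 = \left(0 + 0\right) 4 = 0 \cdot 4 = 0$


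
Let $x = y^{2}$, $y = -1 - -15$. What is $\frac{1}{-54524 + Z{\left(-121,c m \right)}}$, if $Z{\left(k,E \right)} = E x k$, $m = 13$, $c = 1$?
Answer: $- \frac{1}{362832} \approx -2.7561 \cdot 10^{-6}$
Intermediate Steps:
$y = 14$ ($y = -1 + 15 = 14$)
$x = 196$ ($x = 14^{2} = 196$)
$Z{\left(k,E \right)} = 196 E k$ ($Z{\left(k,E \right)} = E 196 k = 196 E k$)
$\frac{1}{-54524 + Z{\left(-121,c m \right)}} = \frac{1}{-54524 + 196 \cdot 1 \cdot 13 \left(-121\right)} = \frac{1}{-54524 + 196 \cdot 13 \left(-121\right)} = \frac{1}{-54524 - 308308} = \frac{1}{-362832} = - \frac{1}{362832}$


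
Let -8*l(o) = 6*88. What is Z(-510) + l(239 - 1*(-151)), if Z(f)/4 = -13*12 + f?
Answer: -2730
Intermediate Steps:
Z(f) = -624 + 4*f (Z(f) = 4*(-13*12 + f) = 4*(-156 + f) = -624 + 4*f)
l(o) = -66 (l(o) = -3*88/4 = -⅛*528 = -66)
Z(-510) + l(239 - 1*(-151)) = (-624 + 4*(-510)) - 66 = (-624 - 2040) - 66 = -2664 - 66 = -2730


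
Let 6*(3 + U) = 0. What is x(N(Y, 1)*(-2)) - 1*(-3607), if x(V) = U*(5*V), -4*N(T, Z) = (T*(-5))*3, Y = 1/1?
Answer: 7439/2 ≈ 3719.5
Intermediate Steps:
U = -3 (U = -3 + (1/6)*0 = -3 + 0 = -3)
Y = 1
N(T, Z) = 15*T/4 (N(T, Z) = -T*(-5)*3/4 = -(-5*T)*3/4 = -(-15)*T/4 = 15*T/4)
x(V) = -15*V
x(N(Y, 1)*(-2)) - 1*(-3607) = -15*(15/4)*1*(-2) - 1*(-3607) = -225*(-2)/4 + 3607 = -15*(-15/2) + 3607 = 225/2 + 3607 = 7439/2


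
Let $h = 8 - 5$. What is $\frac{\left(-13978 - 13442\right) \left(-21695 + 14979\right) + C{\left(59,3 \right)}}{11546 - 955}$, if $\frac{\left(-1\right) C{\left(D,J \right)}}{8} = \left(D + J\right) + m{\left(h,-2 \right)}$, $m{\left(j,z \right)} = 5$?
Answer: $\frac{184152184}{10591} \approx 17388.0$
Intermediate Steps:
$h = 3$ ($h = 8 - 5 = 3$)
$C{\left(D,J \right)} = -40 - 8 D - 8 J$ ($C{\left(D,J \right)} = - 8 \left(\left(D + J\right) + 5\right) = - 8 \left(5 + D + J\right) = -40 - 8 D - 8 J$)
$\frac{\left(-13978 - 13442\right) \left(-21695 + 14979\right) + C{\left(59,3 \right)}}{11546 - 955} = \frac{\left(-13978 - 13442\right) \left(-21695 + 14979\right) - 536}{11546 - 955} = \frac{\left(-27420\right) \left(-6716\right) - 536}{10591} = \left(184152720 - 536\right) \frac{1}{10591} = 184152184 \cdot \frac{1}{10591} = \frac{184152184}{10591}$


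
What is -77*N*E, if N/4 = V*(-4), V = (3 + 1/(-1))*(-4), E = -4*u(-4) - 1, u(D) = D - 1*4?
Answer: -305536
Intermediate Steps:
u(D) = -4 + D (u(D) = D - 4 = -4 + D)
E = 31 (E = -4*(-4 - 4) - 1 = -4*(-8) - 1 = 32 - 1 = 31)
V = -8 (V = (3 + 1*(-1))*(-4) = (3 - 1)*(-4) = 2*(-4) = -8)
N = 128 (N = 4*(-8*(-4)) = 4*32 = 128)
-77*N*E = -9856*31 = -77*3968 = -305536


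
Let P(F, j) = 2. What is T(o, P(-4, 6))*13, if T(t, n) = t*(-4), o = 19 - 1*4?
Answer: -780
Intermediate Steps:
o = 15 (o = 19 - 4 = 15)
T(t, n) = -4*t
T(o, P(-4, 6))*13 = -4*15*13 = -60*13 = -780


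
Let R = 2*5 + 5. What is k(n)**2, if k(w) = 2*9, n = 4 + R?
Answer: 324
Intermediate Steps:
R = 15 (R = 10 + 5 = 15)
n = 19 (n = 4 + 15 = 19)
k(w) = 18
k(n)**2 = 18**2 = 324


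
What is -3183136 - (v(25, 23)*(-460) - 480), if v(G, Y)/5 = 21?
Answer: -3134356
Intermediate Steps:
v(G, Y) = 105 (v(G, Y) = 5*21 = 105)
-3183136 - (v(25, 23)*(-460) - 480) = -3183136 - (105*(-460) - 480) = -3183136 - (-48300 - 480) = -3183136 - 1*(-48780) = -3183136 + 48780 = -3134356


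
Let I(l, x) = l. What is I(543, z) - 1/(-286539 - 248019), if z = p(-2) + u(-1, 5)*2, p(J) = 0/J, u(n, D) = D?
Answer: 290264995/534558 ≈ 543.00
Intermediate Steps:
p(J) = 0
z = 10 (z = 0 + 5*2 = 0 + 10 = 10)
I(543, z) - 1/(-286539 - 248019) = 543 - 1/(-286539 - 248019) = 543 - 1/(-534558) = 543 - 1*(-1/534558) = 543 + 1/534558 = 290264995/534558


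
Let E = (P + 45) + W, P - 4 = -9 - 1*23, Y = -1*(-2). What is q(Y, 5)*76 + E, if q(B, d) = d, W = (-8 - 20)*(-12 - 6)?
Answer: 901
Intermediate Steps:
Y = 2
P = -28 (P = 4 + (-9 - 1*23) = 4 + (-9 - 23) = 4 - 32 = -28)
W = 504 (W = -28*(-18) = 504)
E = 521 (E = (-28 + 45) + 504 = 17 + 504 = 521)
q(Y, 5)*76 + E = 5*76 + 521 = 380 + 521 = 901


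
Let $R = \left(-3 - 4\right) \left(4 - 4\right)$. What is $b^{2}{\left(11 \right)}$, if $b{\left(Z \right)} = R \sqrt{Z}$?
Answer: $0$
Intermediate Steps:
$R = 0$ ($R = \left(-7\right) 0 = 0$)
$b{\left(Z \right)} = 0$ ($b{\left(Z \right)} = 0 \sqrt{Z} = 0$)
$b^{2}{\left(11 \right)} = 0^{2} = 0$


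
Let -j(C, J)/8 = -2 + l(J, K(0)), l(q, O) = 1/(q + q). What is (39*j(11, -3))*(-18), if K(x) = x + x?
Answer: -12168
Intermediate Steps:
K(x) = 2*x
l(q, O) = 1/(2*q)
j(C, J) = 16 - 4/J (j(C, J) = -8*(-2 + 1/(2*J)) = 16 - 4/J)
(39*j(11, -3))*(-18) = (39*(16 - 4/(-3)))*(-18) = (39*(16 - 4*(-⅓)))*(-18) = (39*(16 + 4/3))*(-18) = (39*(52/3))*(-18) = 676*(-18) = -12168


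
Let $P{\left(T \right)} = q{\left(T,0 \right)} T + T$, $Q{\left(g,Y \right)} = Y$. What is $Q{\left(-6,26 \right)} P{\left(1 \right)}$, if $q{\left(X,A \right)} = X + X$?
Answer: $78$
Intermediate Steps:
$q{\left(X,A \right)} = 2 X$
$P{\left(T \right)} = T + 2 T^{2}$ ($P{\left(T \right)} = 2 T T + T = 2 T^{2} + T = T + 2 T^{2}$)
$Q{\left(-6,26 \right)} P{\left(1 \right)} = 26 \cdot 1 \left(1 + 2 \cdot 1\right) = 26 \cdot 1 \left(1 + 2\right) = 26 \cdot 1 \cdot 3 = 26 \cdot 3 = 78$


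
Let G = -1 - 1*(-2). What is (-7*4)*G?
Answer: -28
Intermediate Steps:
G = 1 (G = -1 + 2 = 1)
(-7*4)*G = -7*4*1 = -28*1 = -28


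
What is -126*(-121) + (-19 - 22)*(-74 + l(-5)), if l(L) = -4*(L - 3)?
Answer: 16968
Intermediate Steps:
l(L) = 12 - 4*L (l(L) = -4*(-3 + L) = 12 - 4*L)
-126*(-121) + (-19 - 22)*(-74 + l(-5)) = -126*(-121) + (-19 - 22)*(-74 + (12 - 4*(-5))) = 15246 - 41*(-74 + (12 + 20)) = 15246 - 41*(-74 + 32) = 15246 - 41*(-42) = 15246 + 1722 = 16968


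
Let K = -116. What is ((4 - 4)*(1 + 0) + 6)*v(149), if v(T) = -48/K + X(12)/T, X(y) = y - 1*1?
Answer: 12642/4321 ≈ 2.9257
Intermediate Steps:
X(y) = -1 + y (X(y) = y - 1 = -1 + y)
v(T) = 12/29 + 11/T (v(T) = -48/(-116) + (-1 + 12)/T = -48*(-1/116) + 11/T = 12/29 + 11/T)
((4 - 4)*(1 + 0) + 6)*v(149) = ((4 - 4)*(1 + 0) + 6)*(12/29 + 11/149) = (0*1 + 6)*(12/29 + 11*(1/149)) = (0 + 6)*(12/29 + 11/149) = 6*(2107/4321) = 12642/4321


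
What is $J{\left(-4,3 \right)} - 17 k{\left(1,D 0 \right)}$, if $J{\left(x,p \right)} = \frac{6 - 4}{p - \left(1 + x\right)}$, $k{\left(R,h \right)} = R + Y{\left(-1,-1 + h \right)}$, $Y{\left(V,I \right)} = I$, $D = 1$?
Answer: $\frac{1}{3} \approx 0.33333$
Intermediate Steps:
$k{\left(R,h \right)} = -1 + R + h$ ($k{\left(R,h \right)} = R + \left(-1 + h\right) = -1 + R + h$)
$J{\left(x,p \right)} = \frac{2}{-1 + p - x}$
$J{\left(-4,3 \right)} - 17 k{\left(1,D 0 \right)} = - \frac{2}{1 - 4 - 3} - 17 \left(-1 + 1 + 1 \cdot 0\right) = - \frac{2}{1 - 4 - 3} - 17 \left(-1 + 1 + 0\right) = - \frac{2}{-6} - 0 = \left(-2\right) \left(- \frac{1}{6}\right) + 0 = \frac{1}{3} + 0 = \frac{1}{3}$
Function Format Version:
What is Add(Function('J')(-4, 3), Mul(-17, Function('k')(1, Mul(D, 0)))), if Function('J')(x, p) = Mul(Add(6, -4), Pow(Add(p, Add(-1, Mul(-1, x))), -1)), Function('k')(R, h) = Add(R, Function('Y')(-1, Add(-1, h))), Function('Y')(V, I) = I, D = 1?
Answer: Rational(1, 3) ≈ 0.33333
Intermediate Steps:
Function('k')(R, h) = Add(-1, R, h) (Function('k')(R, h) = Add(R, Add(-1, h)) = Add(-1, R, h))
Function('J')(x, p) = Mul(2, Pow(Add(-1, p, Mul(-1, x)), -1))
Add(Function('J')(-4, 3), Mul(-17, Function('k')(1, Mul(D, 0)))) = Add(Mul(-2, Pow(Add(1, -4, Mul(-1, 3)), -1)), Mul(-17, Add(-1, 1, Mul(1, 0)))) = Add(Mul(-2, Pow(Add(1, -4, -3), -1)), Mul(-17, Add(-1, 1, 0))) = Add(Mul(-2, Pow(-6, -1)), Mul(-17, 0)) = Add(Mul(-2, Rational(-1, 6)), 0) = Add(Rational(1, 3), 0) = Rational(1, 3)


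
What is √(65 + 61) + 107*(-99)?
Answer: -10593 + 3*√14 ≈ -10582.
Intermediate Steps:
√(65 + 61) + 107*(-99) = √126 - 10593 = 3*√14 - 10593 = -10593 + 3*√14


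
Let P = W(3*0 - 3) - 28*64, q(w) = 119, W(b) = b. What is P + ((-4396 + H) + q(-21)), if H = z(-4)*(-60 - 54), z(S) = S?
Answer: -5616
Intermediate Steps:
H = 456 (H = -4*(-60 - 54) = -4*(-114) = 456)
P = -1795 (P = (3*0 - 3) - 28*64 = (0 - 3) - 1792 = -3 - 1792 = -1795)
P + ((-4396 + H) + q(-21)) = -1795 + ((-4396 + 456) + 119) = -1795 + (-3940 + 119) = -1795 - 3821 = -5616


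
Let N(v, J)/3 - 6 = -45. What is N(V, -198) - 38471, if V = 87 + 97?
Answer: -38588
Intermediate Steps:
V = 184
N(v, J) = -117 (N(v, J) = 18 + 3*(-45) = 18 - 135 = -117)
N(V, -198) - 38471 = -117 - 38471 = -38588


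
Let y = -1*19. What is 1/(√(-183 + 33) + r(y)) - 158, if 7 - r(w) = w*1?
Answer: -158 + 1/(26 + 5*I*√6) ≈ -157.97 - 0.014827*I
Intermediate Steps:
y = -19
r(w) = 7 - w
1/(√(-183 + 33) + r(y)) - 158 = 1/(√(-183 + 33) + (7 - 1*(-19))) - 158 = 1/(√(-150) + (7 + 19)) - 158 = 1/(5*I*√6 + 26) - 158 = 1/(26 + 5*I*√6) - 158 = -158 + 1/(26 + 5*I*√6)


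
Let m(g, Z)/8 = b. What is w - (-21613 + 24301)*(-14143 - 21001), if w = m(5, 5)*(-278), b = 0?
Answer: 94467072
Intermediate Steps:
m(g, Z) = 0 (m(g, Z) = 8*0 = 0)
w = 0 (w = 0*(-278) = 0)
w - (-21613 + 24301)*(-14143 - 21001) = 0 - (-21613 + 24301)*(-14143 - 21001) = 0 - 2688*(-35144) = 0 - 1*(-94467072) = 0 + 94467072 = 94467072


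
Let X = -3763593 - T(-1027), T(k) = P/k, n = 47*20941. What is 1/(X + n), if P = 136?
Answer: -1027/2854408746 ≈ -3.5979e-7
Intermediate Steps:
n = 984227
T(k) = 136/k
X = -3865209875/1027 (X = -3763593 - 136/(-1027) = -3763593 - 136*(-1)/1027 = -3763593 - 1*(-136/1027) = -3763593 + 136/1027 = -3865209875/1027 ≈ -3.7636e+6)
1/(X + n) = 1/(-3865209875/1027 + 984227) = 1/(-2854408746/1027) = -1027/2854408746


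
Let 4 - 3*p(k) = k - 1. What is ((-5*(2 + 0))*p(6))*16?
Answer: 160/3 ≈ 53.333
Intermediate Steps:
p(k) = 5/3 - k/3 (p(k) = 4/3 - (k - 1)/3 = 4/3 - (-1 + k)/3 = 4/3 + (1/3 - k/3) = 5/3 - k/3)
((-5*(2 + 0))*p(6))*16 = ((-5*(2 + 0))*(5/3 - 1/3*6))*16 = ((-5*2)*(5/3 - 2))*16 = -10*(-1/3)*16 = (10/3)*16 = 160/3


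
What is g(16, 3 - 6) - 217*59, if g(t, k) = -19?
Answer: -12822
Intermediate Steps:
g(16, 3 - 6) - 217*59 = -19 - 217*59 = -19 - 12803 = -12822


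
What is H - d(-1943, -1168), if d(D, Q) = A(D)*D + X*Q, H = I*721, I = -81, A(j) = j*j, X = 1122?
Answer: 7336560902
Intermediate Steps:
A(j) = j²
H = -58401 (H = -81*721 = -58401)
d(D, Q) = D³ + 1122*Q (d(D, Q) = D²*D + 1122*Q = D³ + 1122*Q)
H - d(-1943, -1168) = -58401 - ((-1943)³ + 1122*(-1168)) = -58401 - (-7335308807 - 1310496) = -58401 - 1*(-7336619303) = -58401 + 7336619303 = 7336560902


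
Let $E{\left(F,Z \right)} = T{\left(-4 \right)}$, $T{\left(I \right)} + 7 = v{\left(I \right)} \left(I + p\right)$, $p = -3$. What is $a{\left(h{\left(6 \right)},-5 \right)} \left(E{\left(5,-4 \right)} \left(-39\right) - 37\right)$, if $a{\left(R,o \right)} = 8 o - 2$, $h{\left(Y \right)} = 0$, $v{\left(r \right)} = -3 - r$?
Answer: $-21378$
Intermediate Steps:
$T{\left(I \right)} = -7 + \left(-3 + I\right) \left(-3 - I\right)$ ($T{\left(I \right)} = -7 + \left(-3 - I\right) \left(I - 3\right) = -7 + \left(-3 - I\right) \left(-3 + I\right) = -7 + \left(-3 + I\right) \left(-3 - I\right)$)
$E{\left(F,Z \right)} = -14$ ($E{\left(F,Z \right)} = 2 - \left(-4\right)^{2} = 2 - 16 = -14$)
$a{\left(R,o \right)} = -2 + 8 o$
$a{\left(h{\left(6 \right)},-5 \right)} \left(E{\left(5,-4 \right)} \left(-39\right) - 37\right) = \left(-2 + 8 \left(-5\right)\right) \left(\left(-14\right) \left(-39\right) - 37\right) = \left(-2 - 40\right) \left(546 - 37\right) = \left(-42\right) 509 = -21378$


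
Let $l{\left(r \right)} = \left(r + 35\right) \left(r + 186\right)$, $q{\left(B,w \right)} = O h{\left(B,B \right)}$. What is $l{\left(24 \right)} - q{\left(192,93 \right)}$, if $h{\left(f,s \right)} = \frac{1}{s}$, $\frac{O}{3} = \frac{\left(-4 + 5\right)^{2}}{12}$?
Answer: $\frac{9515519}{768} \approx 12390.0$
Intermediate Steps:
$O = \frac{1}{4}$ ($O = 3 \frac{\left(-4 + 5\right)^{2}}{12} = 3 \cdot 1^{2} \cdot \frac{1}{12} = 3 \cdot 1 \cdot \frac{1}{12} = 3 \cdot \frac{1}{12} = \frac{1}{4} \approx 0.25$)
$q{\left(B,w \right)} = \frac{1}{4 B}$
$l{\left(r \right)} = \left(35 + r\right) \left(186 + r\right)$
$l{\left(24 \right)} - q{\left(192,93 \right)} = \left(6510 + 24^{2} + 221 \cdot 24\right) - \frac{1}{4 \cdot 192} = \left(6510 + 576 + 5304\right) - \frac{1}{4} \cdot \frac{1}{192} = 12390 - \frac{1}{768} = \frac{9515519}{768}$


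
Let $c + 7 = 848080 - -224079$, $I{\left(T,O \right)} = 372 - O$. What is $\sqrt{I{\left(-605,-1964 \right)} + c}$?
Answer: $2 \sqrt{268622} \approx 1036.6$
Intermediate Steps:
$c = 1072152$ ($c = -7 + \left(848080 - -224079\right) = -7 + \left(848080 + 224079\right) = -7 + 1072159 = 1072152$)
$\sqrt{I{\left(-605,-1964 \right)} + c} = \sqrt{\left(372 - -1964\right) + 1072152} = \sqrt{\left(372 + 1964\right) + 1072152} = \sqrt{2336 + 1072152} = \sqrt{1074488} = 2 \sqrt{268622}$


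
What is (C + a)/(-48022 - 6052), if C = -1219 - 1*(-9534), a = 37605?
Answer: -22960/27037 ≈ -0.84921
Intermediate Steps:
C = 8315 (C = -1219 + 9534 = 8315)
(C + a)/(-48022 - 6052) = (8315 + 37605)/(-48022 - 6052) = 45920/(-54074) = 45920*(-1/54074) = -22960/27037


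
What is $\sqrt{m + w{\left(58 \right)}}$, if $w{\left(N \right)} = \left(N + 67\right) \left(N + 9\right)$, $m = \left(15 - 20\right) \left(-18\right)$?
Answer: $\sqrt{8465} \approx 92.005$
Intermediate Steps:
$m = 90$ ($m = \left(-5\right) \left(-18\right) = 90$)
$w{\left(N \right)} = \left(9 + N\right) \left(67 + N\right)$ ($w{\left(N \right)} = \left(67 + N\right) \left(9 + N\right) = \left(9 + N\right) \left(67 + N\right)$)
$\sqrt{m + w{\left(58 \right)}} = \sqrt{90 + \left(603 + 58^{2} + 76 \cdot 58\right)} = \sqrt{90 + \left(603 + 3364 + 4408\right)} = \sqrt{90 + 8375} = \sqrt{8465}$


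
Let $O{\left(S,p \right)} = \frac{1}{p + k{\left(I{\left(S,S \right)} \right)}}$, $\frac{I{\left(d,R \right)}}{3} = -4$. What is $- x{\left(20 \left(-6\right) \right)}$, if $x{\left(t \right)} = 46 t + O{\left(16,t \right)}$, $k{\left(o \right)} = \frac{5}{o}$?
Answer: $\frac{7976412}{1445} \approx 5520.0$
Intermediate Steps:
$I{\left(d,R \right)} = -12$ ($I{\left(d,R \right)} = 3 \left(-4\right) = -12$)
$O{\left(S,p \right)} = \frac{1}{- \frac{5}{12} + p}$ ($O{\left(S,p \right)} = \frac{1}{p + \frac{5}{-12}} = \frac{1}{p + 5 \left(- \frac{1}{12}\right)} = \frac{1}{p - \frac{5}{12}} = \frac{1}{- \frac{5}{12} + p}$)
$x{\left(t \right)} = \frac{12}{-5 + 12 t} + 46 t$ ($x{\left(t \right)} = 46 t + \frac{12}{-5 + 12 t} = \frac{12}{-5 + 12 t} + 46 t$)
$- x{\left(20 \left(-6\right) \right)} = - \frac{2 \left(6 + 23 \cdot 20 \left(-6\right) \left(-5 + 12 \cdot 20 \left(-6\right)\right)\right)}{-5 + 12 \cdot 20 \left(-6\right)} = - \frac{2 \left(6 + 23 \left(-120\right) \left(-5 + 12 \left(-120\right)\right)\right)}{-5 + 12 \left(-120\right)} = - \frac{2 \left(6 + 23 \left(-120\right) \left(-5 - 1440\right)\right)}{-5 - 1440} = - \frac{2 \left(6 + 23 \left(-120\right) \left(-1445\right)\right)}{-1445} = - \frac{2 \left(-1\right) \left(6 + 3988200\right)}{1445} = - \frac{2 \left(-1\right) 3988206}{1445} = \left(-1\right) \left(- \frac{7976412}{1445}\right) = \frac{7976412}{1445}$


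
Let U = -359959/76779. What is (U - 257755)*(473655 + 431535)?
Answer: -5971396950009920/25593 ≈ -2.3332e+11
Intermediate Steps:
U = -359959/76779 (U = -359959*1/76779 = -359959/76779 ≈ -4.6882)
(U - 257755)*(473655 + 431535) = (-359959/76779 - 257755)*(473655 + 431535) = -19790531104/76779*905190 = -5971396950009920/25593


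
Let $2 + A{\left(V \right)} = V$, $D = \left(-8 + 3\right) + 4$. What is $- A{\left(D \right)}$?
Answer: $3$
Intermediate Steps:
$D = -1$ ($D = -5 + 4 = -1$)
$A{\left(V \right)} = -2 + V$
$- A{\left(D \right)} = - (-2 - 1) = \left(-1\right) \left(-3\right) = 3$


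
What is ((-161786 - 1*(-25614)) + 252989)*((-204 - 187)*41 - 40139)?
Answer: -6561610890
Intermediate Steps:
((-161786 - 1*(-25614)) + 252989)*((-204 - 187)*41 - 40139) = ((-161786 + 25614) + 252989)*(-391*41 - 40139) = (-136172 + 252989)*(-16031 - 40139) = 116817*(-56170) = -6561610890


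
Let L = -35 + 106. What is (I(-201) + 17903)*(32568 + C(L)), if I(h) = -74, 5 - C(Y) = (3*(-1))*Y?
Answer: 584541594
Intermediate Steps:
L = 71
C(Y) = 5 + 3*Y (C(Y) = 5 - 3*(-1)*Y = 5 - (-3)*Y = 5 + 3*Y)
(I(-201) + 17903)*(32568 + C(L)) = (-74 + 17903)*(32568 + (5 + 3*71)) = 17829*(32568 + (5 + 213)) = 17829*(32568 + 218) = 17829*32786 = 584541594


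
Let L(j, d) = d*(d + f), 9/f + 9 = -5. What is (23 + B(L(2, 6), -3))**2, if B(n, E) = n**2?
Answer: 2678269504/2401 ≈ 1.1155e+6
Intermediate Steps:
f = -9/14 (f = 9/(-9 - 5) = 9/(-14) = 9*(-1/14) = -9/14 ≈ -0.64286)
L(j, d) = d*(-9/14 + d) (L(j, d) = d*(d - 9/14) = d*(-9/14 + d))
(23 + B(L(2, 6), -3))**2 = (23 + ((1/14)*6*(-9 + 14*6))**2)**2 = (23 + ((1/14)*6*(-9 + 84))**2)**2 = (23 + ((1/14)*6*75)**2)**2 = (23 + (225/7)**2)**2 = (23 + 50625/49)**2 = (51752/49)**2 = 2678269504/2401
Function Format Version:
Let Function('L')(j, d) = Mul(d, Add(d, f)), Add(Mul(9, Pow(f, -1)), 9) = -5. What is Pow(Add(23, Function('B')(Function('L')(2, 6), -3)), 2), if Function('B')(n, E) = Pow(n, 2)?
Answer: Rational(2678269504, 2401) ≈ 1.1155e+6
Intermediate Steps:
f = Rational(-9, 14) (f = Mul(9, Pow(Add(-9, -5), -1)) = Mul(9, Pow(-14, -1)) = Mul(9, Rational(-1, 14)) = Rational(-9, 14) ≈ -0.64286)
Function('L')(j, d) = Mul(d, Add(Rational(-9, 14), d)) (Function('L')(j, d) = Mul(d, Add(d, Rational(-9, 14))) = Mul(d, Add(Rational(-9, 14), d)))
Pow(Add(23, Function('B')(Function('L')(2, 6), -3)), 2) = Pow(Add(23, Pow(Mul(Rational(1, 14), 6, Add(-9, Mul(14, 6))), 2)), 2) = Pow(Add(23, Pow(Mul(Rational(1, 14), 6, Add(-9, 84)), 2)), 2) = Pow(Add(23, Pow(Mul(Rational(1, 14), 6, 75), 2)), 2) = Pow(Add(23, Pow(Rational(225, 7), 2)), 2) = Pow(Add(23, Rational(50625, 49)), 2) = Pow(Rational(51752, 49), 2) = Rational(2678269504, 2401)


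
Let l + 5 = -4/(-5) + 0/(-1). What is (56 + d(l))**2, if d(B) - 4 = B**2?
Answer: 3767481/625 ≈ 6028.0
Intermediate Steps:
l = -21/5 (l = -5 + (-4/(-5) + 0/(-1)) = -5 + (-4*(-1/5) + 0*(-1)) = -5 + (4/5 + 0) = -5 + 4/5 = -21/5 ≈ -4.2000)
d(B) = 4 + B**2
(56 + d(l))**2 = (56 + (4 + (-21/5)**2))**2 = (56 + (4 + 441/25))**2 = (56 + 541/25)**2 = (1941/25)**2 = 3767481/625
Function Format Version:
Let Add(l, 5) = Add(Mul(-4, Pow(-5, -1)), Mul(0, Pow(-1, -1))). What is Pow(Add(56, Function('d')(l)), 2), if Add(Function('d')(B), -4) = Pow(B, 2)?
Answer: Rational(3767481, 625) ≈ 6028.0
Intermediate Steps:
l = Rational(-21, 5) (l = Add(-5, Add(Mul(-4, Pow(-5, -1)), Mul(0, Pow(-1, -1)))) = Add(-5, Add(Mul(-4, Rational(-1, 5)), Mul(0, -1))) = Add(-5, Add(Rational(4, 5), 0)) = Add(-5, Rational(4, 5)) = Rational(-21, 5) ≈ -4.2000)
Function('d')(B) = Add(4, Pow(B, 2))
Pow(Add(56, Function('d')(l)), 2) = Pow(Add(56, Add(4, Pow(Rational(-21, 5), 2))), 2) = Pow(Add(56, Add(4, Rational(441, 25))), 2) = Pow(Add(56, Rational(541, 25)), 2) = Pow(Rational(1941, 25), 2) = Rational(3767481, 625)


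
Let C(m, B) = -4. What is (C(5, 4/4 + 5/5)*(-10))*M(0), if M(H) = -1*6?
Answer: -240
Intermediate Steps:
M(H) = -6
(C(5, 4/4 + 5/5)*(-10))*M(0) = -4*(-10)*(-6) = 40*(-6) = -240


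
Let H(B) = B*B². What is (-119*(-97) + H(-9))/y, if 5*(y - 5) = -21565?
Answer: -5407/2154 ≈ -2.5102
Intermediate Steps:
H(B) = B³
y = -4308 (y = 5 + (⅕)*(-21565) = 5 - 4313 = -4308)
(-119*(-97) + H(-9))/y = (-119*(-97) + (-9)³)/(-4308) = (11543 - 729)*(-1/4308) = 10814*(-1/4308) = -5407/2154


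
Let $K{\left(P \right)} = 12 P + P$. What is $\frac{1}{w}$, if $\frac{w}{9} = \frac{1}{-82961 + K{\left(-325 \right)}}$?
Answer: $- \frac{29062}{3} \approx -9687.3$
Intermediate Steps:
$K{\left(P \right)} = 13 P$
$w = - \frac{3}{29062}$ ($w = \frac{9}{-82961 + 13 \left(-325\right)} = \frac{9}{-82961 - 4225} = \frac{9}{-87186} = 9 \left(- \frac{1}{87186}\right) = - \frac{3}{29062} \approx -0.00010323$)
$\frac{1}{w} = \frac{1}{- \frac{3}{29062}} = - \frac{29062}{3}$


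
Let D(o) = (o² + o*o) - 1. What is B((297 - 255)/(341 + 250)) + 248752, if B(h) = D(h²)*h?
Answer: 73807005922002178/296709280757 ≈ 2.4875e+5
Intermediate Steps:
D(o) = -1 + 2*o² (D(o) = (o² + o²) - 1 = 2*o² - 1 = -1 + 2*o²)
B(h) = h*(-1 + 2*h⁴) (B(h) = (-1 + 2*(h²)²)*h = (-1 + 2*h⁴)*h = h*(-1 + 2*h⁴))
B((297 - 255)/(341 + 250)) + 248752 = (-(297 - 255)/(341 + 250) + 2*((297 - 255)/(341 + 250))⁵) + 248752 = (-42/591 + 2*(42/591)⁵) + 248752 = (-42/591 + 2*(42*(1/591))⁵) + 248752 = (-1*14/197 + 2*(14/197)⁵) + 248752 = (-14/197 + 2*(537824/296709280757)) + 248752 = (-14/197 + 1075648/296709280757) + 248752 = -21084863086/296709280757 + 248752 = 73807005922002178/296709280757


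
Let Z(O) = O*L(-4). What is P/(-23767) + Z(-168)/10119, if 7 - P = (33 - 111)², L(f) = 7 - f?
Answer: 5857249/80166091 ≈ 0.073064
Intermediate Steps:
Z(O) = 11*O (Z(O) = O*(7 - 1*(-4)) = O*(7 + 4) = O*11 = 11*O)
P = -6077 (P = 7 - (33 - 111)² = 7 - 1*(-78)² = 7 - 1*6084 = 7 - 6084 = -6077)
P/(-23767) + Z(-168)/10119 = -6077/(-23767) + (11*(-168))/10119 = -6077*(-1/23767) - 1848*1/10119 = 6077/23767 - 616/3373 = 5857249/80166091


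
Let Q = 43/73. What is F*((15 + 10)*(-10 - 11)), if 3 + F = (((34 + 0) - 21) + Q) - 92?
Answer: 3120075/73 ≈ 42741.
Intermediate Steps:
Q = 43/73 (Q = 43*(1/73) = 43/73 ≈ 0.58904)
F = -5943/73 (F = -3 + ((((34 + 0) - 21) + 43/73) - 92) = -3 + (((34 - 21) + 43/73) - 92) = -3 + ((13 + 43/73) - 92) = -3 + (992/73 - 92) = -3 - 5724/73 = -5943/73 ≈ -81.411)
F*((15 + 10)*(-10 - 11)) = -5943*(15 + 10)*(-10 - 11)/73 = -148575*(-21)/73 = -5943/73*(-525) = 3120075/73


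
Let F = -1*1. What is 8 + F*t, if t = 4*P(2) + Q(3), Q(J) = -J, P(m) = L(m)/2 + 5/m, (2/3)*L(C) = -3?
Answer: 10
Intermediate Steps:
F = -1
L(C) = -9/2 (L(C) = (3/2)*(-3) = -9/2)
P(m) = -9/4 + 5/m (P(m) = -9/2/2 + 5/m = -9/2*1/2 + 5/m = -9/4 + 5/m)
t = -2 (t = 4*(-9/4 + 5/2) - 1*3 = 4*(-9/4 + 5*(1/2)) - 3 = 4*(-9/4 + 5/2) - 3 = 4*(1/4) - 3 = 1 - 3 = -2)
8 + F*t = 8 - 1*(-2) = 8 + 2 = 10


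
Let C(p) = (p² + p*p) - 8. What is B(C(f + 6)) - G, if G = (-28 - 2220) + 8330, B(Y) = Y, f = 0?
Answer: -6018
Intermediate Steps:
C(p) = -8 + 2*p² (C(p) = (p² + p²) - 8 = 2*p² - 8 = -8 + 2*p²)
G = 6082 (G = -2248 + 8330 = 6082)
B(C(f + 6)) - G = (-8 + 2*(0 + 6)²) - 1*6082 = (-8 + 2*6²) - 6082 = (-8 + 2*36) - 6082 = (-8 + 72) - 6082 = 64 - 6082 = -6018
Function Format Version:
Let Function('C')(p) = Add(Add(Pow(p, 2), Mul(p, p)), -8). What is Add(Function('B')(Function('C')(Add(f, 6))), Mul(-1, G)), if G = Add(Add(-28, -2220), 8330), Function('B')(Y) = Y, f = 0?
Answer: -6018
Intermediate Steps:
Function('C')(p) = Add(-8, Mul(2, Pow(p, 2))) (Function('C')(p) = Add(Add(Pow(p, 2), Pow(p, 2)), -8) = Add(Mul(2, Pow(p, 2)), -8) = Add(-8, Mul(2, Pow(p, 2))))
G = 6082 (G = Add(-2248, 8330) = 6082)
Add(Function('B')(Function('C')(Add(f, 6))), Mul(-1, G)) = Add(Add(-8, Mul(2, Pow(Add(0, 6), 2))), Mul(-1, 6082)) = Add(Add(-8, Mul(2, Pow(6, 2))), -6082) = Add(Add(-8, Mul(2, 36)), -6082) = Add(Add(-8, 72), -6082) = Add(64, -6082) = -6018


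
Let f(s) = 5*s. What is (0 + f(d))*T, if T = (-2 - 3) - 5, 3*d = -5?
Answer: 250/3 ≈ 83.333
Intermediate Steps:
d = -5/3 (d = (⅓)*(-5) = -5/3 ≈ -1.6667)
T = -10 (T = -5 - 5 = -10)
(0 + f(d))*T = (0 + 5*(-5/3))*(-10) = (0 - 25/3)*(-10) = -25/3*(-10) = 250/3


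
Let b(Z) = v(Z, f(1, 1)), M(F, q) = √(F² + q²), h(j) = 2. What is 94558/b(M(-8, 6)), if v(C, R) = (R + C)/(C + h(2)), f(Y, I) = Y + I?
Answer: 94558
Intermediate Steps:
f(Y, I) = I + Y
v(C, R) = (C + R)/(2 + C) (v(C, R) = (R + C)/(C + 2) = (C + R)/(2 + C))
b(Z) = 1 (b(Z) = (Z + (1 + 1))/(2 + Z) = (Z + 2)/(2 + Z) = (2 + Z)/(2 + Z) = 1)
94558/b(M(-8, 6)) = 94558/1 = 94558*1 = 94558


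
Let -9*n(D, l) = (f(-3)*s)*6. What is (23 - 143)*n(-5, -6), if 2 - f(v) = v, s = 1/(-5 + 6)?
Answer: 400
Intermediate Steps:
s = 1 (s = 1/1 = 1)
f(v) = 2 - v
n(D, l) = -10/3 (n(D, l) = -(2 - 1*(-3))*1*6/9 = -(2 + 3)*1*6/9 = -5*1*6/9 = -5*6/9 = -⅑*30 = -10/3)
(23 - 143)*n(-5, -6) = (23 - 143)*(-10/3) = -120*(-10/3) = 400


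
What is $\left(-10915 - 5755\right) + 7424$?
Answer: $-9246$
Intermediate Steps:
$\left(-10915 - 5755\right) + 7424 = -16670 + 7424 = -9246$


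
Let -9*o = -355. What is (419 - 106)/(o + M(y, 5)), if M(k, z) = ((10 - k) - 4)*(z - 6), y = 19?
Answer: 2817/472 ≈ 5.9682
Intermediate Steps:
o = 355/9 (o = -⅑*(-355) = 355/9 ≈ 39.444)
M(k, z) = (-6 + z)*(6 - k) (M(k, z) = (6 - k)*(-6 + z) = (-6 + z)*(6 - k))
(419 - 106)/(o + M(y, 5)) = (419 - 106)/(355/9 + (-36 + 6*19 + 6*5 - 1*19*5)) = 313/(355/9 + (-36 + 114 + 30 - 95)) = 313/(355/9 + 13) = 313/(472/9) = 313*(9/472) = 2817/472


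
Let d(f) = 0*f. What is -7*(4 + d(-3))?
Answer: -28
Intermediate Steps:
d(f) = 0
-7*(4 + d(-3)) = -7*(4 + 0) = -7*4 = -28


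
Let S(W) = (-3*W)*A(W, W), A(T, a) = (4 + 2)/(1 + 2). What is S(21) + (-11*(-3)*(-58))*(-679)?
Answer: 1299480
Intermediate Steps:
A(T, a) = 2 (A(T, a) = 6/3 = 6*(⅓) = 2)
S(W) = -6*W (S(W) = -3*W*2 = -6*W)
S(21) + (-11*(-3)*(-58))*(-679) = -6*21 + (-11*(-3)*(-58))*(-679) = -126 + (33*(-58))*(-679) = -126 - 1914*(-679) = -126 + 1299606 = 1299480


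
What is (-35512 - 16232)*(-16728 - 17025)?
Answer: 1746515232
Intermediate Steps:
(-35512 - 16232)*(-16728 - 17025) = -51744*(-33753) = 1746515232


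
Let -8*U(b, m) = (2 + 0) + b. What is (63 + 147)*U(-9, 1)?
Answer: 735/4 ≈ 183.75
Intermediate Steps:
U(b, m) = -¼ - b/8 (U(b, m) = -((2 + 0) + b)/8 = -(2 + b)/8 = -¼ - b/8)
(63 + 147)*U(-9, 1) = (63 + 147)*(-¼ - ⅛*(-9)) = 210*(-¼ + 9/8) = 210*(7/8) = 735/4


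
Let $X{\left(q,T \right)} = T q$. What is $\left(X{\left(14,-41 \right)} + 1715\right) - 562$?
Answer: $579$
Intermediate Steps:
$\left(X{\left(14,-41 \right)} + 1715\right) - 562 = \left(\left(-41\right) 14 + 1715\right) - 562 = \left(-574 + 1715\right) - 562 = 1141 - 562 = 579$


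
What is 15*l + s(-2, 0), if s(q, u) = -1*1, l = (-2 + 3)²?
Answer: 14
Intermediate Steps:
l = 1 (l = 1² = 1)
s(q, u) = -1
15*l + s(-2, 0) = 15*1 - 1 = 15 - 1 = 14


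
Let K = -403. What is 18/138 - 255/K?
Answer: 7074/9269 ≈ 0.76319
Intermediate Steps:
18/138 - 255/K = 18/138 - 255/(-403) = 18*(1/138) - 255*(-1/403) = 3/23 + 255/403 = 7074/9269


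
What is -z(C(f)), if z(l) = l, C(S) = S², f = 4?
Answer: -16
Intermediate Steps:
-z(C(f)) = -1*4² = -1*16 = -16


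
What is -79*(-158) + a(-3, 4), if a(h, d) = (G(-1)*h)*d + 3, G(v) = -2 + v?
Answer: 12521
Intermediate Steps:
a(h, d) = 3 - 3*d*h (a(h, d) = ((-2 - 1)*h)*d + 3 = (-3*h)*d + 3 = -3*d*h + 3 = 3 - 3*d*h)
-79*(-158) + a(-3, 4) = -79*(-158) + (3 - 3*4*(-3)) = 12482 + (3 + 36) = 12482 + 39 = 12521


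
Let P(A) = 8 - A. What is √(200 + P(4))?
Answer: 2*√51 ≈ 14.283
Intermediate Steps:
√(200 + P(4)) = √(200 + (8 - 1*4)) = √(200 + (8 - 4)) = √(200 + 4) = √204 = 2*√51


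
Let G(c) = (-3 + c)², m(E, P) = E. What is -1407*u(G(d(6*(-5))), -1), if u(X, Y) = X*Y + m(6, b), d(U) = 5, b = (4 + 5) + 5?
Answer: -2814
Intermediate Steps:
b = 14 (b = 9 + 5 = 14)
u(X, Y) = 6 + X*Y (u(X, Y) = X*Y + 6 = 6 + X*Y)
-1407*u(G(d(6*(-5))), -1) = -1407*(6 + (-3 + 5)²*(-1)) = -1407*(6 + 2²*(-1)) = -1407*(6 + 4*(-1)) = -1407*(6 - 4) = -1407*2 = -2814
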